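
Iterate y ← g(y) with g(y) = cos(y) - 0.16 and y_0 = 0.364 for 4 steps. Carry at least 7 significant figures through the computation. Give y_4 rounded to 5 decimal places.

0.61124

y_1 = g(0.364000) = 0.774480
y_2 = g(0.774480) = 0.554785
y_3 = g(0.554785) = 0.690014
y_4 = g(0.690014) = 0.611237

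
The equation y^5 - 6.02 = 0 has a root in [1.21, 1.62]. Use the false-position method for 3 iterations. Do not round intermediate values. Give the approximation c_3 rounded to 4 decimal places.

f(1.210000) = -3.426258, f(1.620000) = 5.137710
step 1: c = 1.374032, f(c) = -1.122388 < 0 → new bracket [1.374032, 1.620000]
step 2: c = 1.418132, f(c) = -0.284336 < 0 → new bracket [1.418132, 1.620000]
step 3: c = 1.428718, f(c) = -0.067038 < 0 → new bracket [1.428718, 1.620000]

1.4287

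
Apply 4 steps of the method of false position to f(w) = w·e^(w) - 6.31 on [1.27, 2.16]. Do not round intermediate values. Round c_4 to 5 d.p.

1.45682

False-position update: c = (a·f(b) − b·f(a))/(f(b) − f(a)); replace the endpoint whose sign matches f(c).
f(1.270000) = -1.787717, f(2.160000) = 12.419657
step 1: c = 1.381989, f(c) = -0.805794 < 0 → new bracket [1.381989, 2.160000]
step 2: c = 1.429391, f(c) = -0.340640 < 0 → new bracket [1.429391, 2.160000]
step 3: c = 1.448895, f(c) = -0.140017 < 0 → new bracket [1.448895, 2.160000]
step 4: c = 1.456822, f(c) = -0.056883 < 0 → new bracket [1.456822, 2.160000]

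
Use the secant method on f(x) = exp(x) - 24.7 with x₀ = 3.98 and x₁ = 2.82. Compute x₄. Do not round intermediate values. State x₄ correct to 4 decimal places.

3.2048

f(x_0) = 28.817034, f(x_1) = -7.923149
x_2 = 2.820000 - (-7.923149)·(2.820000 - 3.980000)/(-7.923149 - (28.817034)) = 3.070158; f(x_2) = -3.154692
x_3 = 3.070158 - (-3.154692)·(3.070158 - 2.820000)/(-3.154692 - (-7.923149)) = 3.235656; f(x_3) = 0.723054
x_4 = 3.235656 - (0.723054)·(3.235656 - 3.070158)/(0.723054 - (-3.154692)) = 3.204797; f(x_4) = -0.049500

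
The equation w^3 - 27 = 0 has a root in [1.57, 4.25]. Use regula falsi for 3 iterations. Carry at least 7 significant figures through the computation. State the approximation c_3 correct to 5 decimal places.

2.93188

f(1.570000) = -23.130107, f(4.250000) = 49.765625
step 1: c = 2.420375, f(c) = -12.820928 < 0 → new bracket [2.420375, 4.250000]
step 2: c = 2.795176, f(c) = -5.161275 < 0 → new bracket [2.795176, 4.250000]
step 3: c = 2.931880, f(c) = -1.797794 < 0 → new bracket [2.931880, 4.250000]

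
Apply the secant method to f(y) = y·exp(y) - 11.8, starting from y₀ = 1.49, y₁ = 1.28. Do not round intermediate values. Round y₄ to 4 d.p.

1.8429

f(y_0) = -5.188728, f(y_1) = -7.196301
y_2 = 1.280000 - (-7.196301)·(1.280000 - 1.490000)/(-7.196301 - (-5.188728)) = 2.032761; f(y_2) = 3.720413
y_3 = 2.032761 - (3.720413)·(2.032761 - 1.280000)/(3.720413 - (-7.196301)) = 1.776220; f(y_3) = -1.307003
y_4 = 1.776220 - (-1.307003)·(1.776220 - 2.032761)/(-1.307003 - (3.720413)) = 1.842915; f(y_4) = -0.162148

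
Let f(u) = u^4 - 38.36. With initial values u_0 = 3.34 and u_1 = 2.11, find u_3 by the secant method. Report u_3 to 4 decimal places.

f(u_0) = 86.087411, f(u_1) = -18.538806
u_2 = 2.110000 - (-18.538806)·(2.110000 - 3.340000)/(-18.538806 - (86.087411)) = 2.327945; f(u_2) = -8.990899
u_3 = 2.327945 - (-8.990899)·(2.327945 - 2.110000)/(-8.990899 - (-18.538806)) = 2.533175; f(u_3) = 2.817572

2.5332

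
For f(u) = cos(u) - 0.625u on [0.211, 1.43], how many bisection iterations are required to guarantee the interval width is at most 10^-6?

Initial width b − a = 1.43 − 0.211 = 1.219000.
After n steps the width is (b−a)/2^n; need (b−a)/2^n ≤ 10^-6.
So n ≥ log₂(1.219000/10^-6) = log₂(1219000.0000) ≈ 20.2173.
Hence n = 21.

21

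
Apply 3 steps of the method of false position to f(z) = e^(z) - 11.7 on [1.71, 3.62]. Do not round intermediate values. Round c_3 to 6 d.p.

False-position update: c = (a·f(b) − b·f(a))/(f(b) − f(a)); replace the endpoint whose sign matches f(c).
f(1.710000) = -6.171039, f(3.620000) = 25.637568
step 1: c = 2.080550, f(c) = -3.691126 < 0 → new bracket [2.080550, 3.620000]
step 2: c = 2.274296, f(c) = -1.978930 < 0 → new bracket [2.274296, 3.620000]
step 3: c = 2.370726, f(c) = -0.994844 < 0 → new bracket [2.370726, 3.620000]

2.370726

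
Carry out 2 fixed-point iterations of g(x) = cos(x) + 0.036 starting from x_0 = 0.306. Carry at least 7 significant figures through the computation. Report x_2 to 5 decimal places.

0.58507

x_1 = g(0.306000) = 0.989546
x_2 = g(0.989546) = 0.585069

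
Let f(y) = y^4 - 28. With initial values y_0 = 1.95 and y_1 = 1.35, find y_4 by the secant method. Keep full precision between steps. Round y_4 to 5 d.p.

f(y_0) = -13.540994, f(y_1) = -24.678494
y_2 = 1.350000 - (-24.678494)·(1.350000 - 1.950000)/(-24.678494 - (-13.540994)) = 2.679481; f(y_2) = 23.546932
y_3 = 2.679481 - (23.546932)·(2.679481 - 1.350000)/(23.546932 - (-24.678494)) = 2.030338; f(y_3) = -11.006869
y_4 = 2.030338 - (-11.006869)·(2.030338 - 2.679481)/(-11.006869 - (23.546932)) = 2.237118; f(y_4) = -2.953009

2.23712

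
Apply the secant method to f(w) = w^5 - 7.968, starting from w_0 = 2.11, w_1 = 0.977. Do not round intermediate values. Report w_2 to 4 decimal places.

f(w_0) = 33.854720, f(w_1) = -7.077830
w_2 = 0.977000 - (-7.077830)·(0.977000 - 2.110000)/(-7.077830 - (33.854720)) = 1.172912; f(w_2) = -5.748131

1.1729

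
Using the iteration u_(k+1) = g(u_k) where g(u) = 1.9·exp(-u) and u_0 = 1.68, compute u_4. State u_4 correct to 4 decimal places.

u_1 = g(1.680000) = 0.354111
u_2 = g(0.354111) = 1.333415
u_3 = g(1.333415) = 0.500794
u_4 = g(0.500794) = 1.151494

1.1515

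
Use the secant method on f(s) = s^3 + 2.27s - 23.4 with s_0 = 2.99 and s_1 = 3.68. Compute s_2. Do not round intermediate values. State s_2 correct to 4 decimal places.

2.7070

f(s_0) = 10.118199, f(s_1) = 34.789632
s_2 = 3.680000 - (34.789632)·(3.680000 - 2.990000)/(34.789632 - (10.118199)) = 2.707019; f(s_2) = 2.581828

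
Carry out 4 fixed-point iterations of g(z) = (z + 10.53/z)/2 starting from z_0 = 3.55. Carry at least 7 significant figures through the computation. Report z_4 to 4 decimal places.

3.2450

z_1 = g(3.550000) = 3.258099
z_2 = g(3.258099) = 3.245022
z_3 = g(3.245022) = 3.244996
z_4 = g(3.244996) = 3.244996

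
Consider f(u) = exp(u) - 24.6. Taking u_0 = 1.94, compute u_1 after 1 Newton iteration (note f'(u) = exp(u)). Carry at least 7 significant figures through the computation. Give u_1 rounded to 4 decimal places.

u_0 = 1.940000: f = -17.641249, f' = 6.958751 → u_1 = 1.940000 - (-17.641249)/(6.958751) = 4.475117

4.4751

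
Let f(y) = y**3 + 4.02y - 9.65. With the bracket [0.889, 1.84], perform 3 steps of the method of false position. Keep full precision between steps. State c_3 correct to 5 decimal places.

f(0.889000) = -5.373625, f(1.840000) = 3.976304
step 1: c = 1.435562, f(c) = -0.920578 < 0 → new bracket [1.435562, 1.840000]
step 2: c = 1.511594, f(c) = -0.119531 < 0 → new bracket [1.511594, 1.840000]
step 3: c = 1.521178, f(c) = -0.014889 < 0 → new bracket [1.521178, 1.840000]

1.52118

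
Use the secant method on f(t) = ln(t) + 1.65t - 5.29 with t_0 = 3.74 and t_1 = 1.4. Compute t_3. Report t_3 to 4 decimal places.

f(t_0) = 2.200086, f(t_1) = -2.643528
t_2 = 1.400000 - (-2.643528)·(1.400000 - 3.740000)/(-2.643528 - (2.200086)) = 2.677116; f(t_2) = 0.111981
t_3 = 2.677116 - (0.111981)·(2.677116 - 1.400000)/(0.111981 - (-2.643528)) = 2.625215; f(t_3) = 0.006768

2.6252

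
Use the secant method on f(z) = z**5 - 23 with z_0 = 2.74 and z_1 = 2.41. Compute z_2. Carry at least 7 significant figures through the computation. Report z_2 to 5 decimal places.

Secant update: z_(k+1) = z_k − f(z_k)·(z_k − z_(k-1))/(f(z_k) − f(z_(k-1))).
f(z_0) = 131.437518, f(z_1) = 58.299002
z_2 = 2.410000 - (58.299002)·(2.410000 - 2.740000)/(58.299002 - (131.437518)) = 2.146956; f(z_2) = 22.615812

2.14696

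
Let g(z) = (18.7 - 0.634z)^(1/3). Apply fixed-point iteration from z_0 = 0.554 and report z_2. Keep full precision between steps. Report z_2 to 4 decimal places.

z_1 = g(0.554000) = 2.637560
z_2 = g(2.637560) = 2.572682

2.5727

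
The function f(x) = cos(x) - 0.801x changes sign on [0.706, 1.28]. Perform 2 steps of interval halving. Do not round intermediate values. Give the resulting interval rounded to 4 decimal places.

f(0.706000) = 0.195457, f(1.280000) = -0.738565 (opposite signs)
step 1: m = 0.993000, f(m) = -0.249214 < 0 → root in [0.706000, 0.993000]
step 2: m = 0.849500, f(m) = -0.020091 < 0 → root in [0.706000, 0.849500]

[0.7060, 0.8495]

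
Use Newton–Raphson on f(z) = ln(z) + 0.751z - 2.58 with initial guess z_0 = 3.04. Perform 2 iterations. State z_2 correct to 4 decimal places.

Newton update: z ← z − f(z)/f'(z).
f'(z) = 1/z + 0.751
z_0 = 3.040000: f = 0.814898, f' = 1.079947 → z_1 = 3.040000 - (0.814898)/(1.079947) = 2.285428
z_1 = 2.285428: f = -0.037090, f' = 1.188555 → z_2 = 2.285428 - (-0.037090)/(1.188555) = 2.316634

2.3166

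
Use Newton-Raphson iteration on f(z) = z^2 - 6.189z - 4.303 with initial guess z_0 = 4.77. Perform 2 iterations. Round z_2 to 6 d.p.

Newton update: z ← z − f(z)/f'(z).
f'(z) = 2z - 6.189
z_0 = 4.770000: f = -11.071630, f' = 3.351000 → z_1 = 4.770000 - (-11.071630)/(3.351000) = 8.073978
z_1 = 8.073978: f = 10.916270, f' = 9.958956 → z_2 = 8.073978 - (10.916270)/(9.958956) = 6.977852

6.977852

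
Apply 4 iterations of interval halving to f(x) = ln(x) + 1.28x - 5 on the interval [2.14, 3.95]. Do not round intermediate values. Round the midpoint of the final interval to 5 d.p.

2.98844

f(2.140000) = -1.499994, f(3.950000) = 1.429716 (opposite signs)
step 1: m = 3.045000, f(m) = 0.011101 > 0 → root in [2.140000, 3.045000]
step 2: m = 2.592500, f(m) = -0.728977 < 0 → root in [2.592500, 3.045000]
step 3: m = 2.818750, f(m) = -0.355706 < 0 → root in [2.818750, 3.045000]
step 4: m = 2.931875, f(m) = -0.171558 < 0 → root in [2.931875, 3.045000]
Midpoint of [2.931875, 3.045000] = 2.988437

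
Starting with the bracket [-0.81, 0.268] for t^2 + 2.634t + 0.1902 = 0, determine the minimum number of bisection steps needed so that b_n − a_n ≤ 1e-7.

Initial width b − a = 0.268 − -0.81 = 1.078000.
After n steps the width is (b−a)/2^n; need (b−a)/2^n ≤ 1e-7.
So n ≥ log₂(1.078000/1e-7) = log₂(10780000.0000) ≈ 23.3619.
Hence n = 24.

24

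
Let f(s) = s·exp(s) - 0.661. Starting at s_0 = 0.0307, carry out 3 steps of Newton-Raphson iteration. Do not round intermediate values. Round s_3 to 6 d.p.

f'(s) = (s + 1)·exp(s)
s_0 = 0.030700: f = -0.629343, f' = 1.062833 → s_1 = 0.030700 - (-0.629343)/(1.062833) = 0.622837
s_1 = 0.622837: f = 0.500099, f' = 3.025308 → s_2 = 0.622837 - (0.500099)/(3.025308) = 0.457532
s_2 = 0.457532: f = 0.061978, f' = 2.303147 → s_3 = 0.457532 - (0.061978)/(2.303147) = 0.430622

0.430622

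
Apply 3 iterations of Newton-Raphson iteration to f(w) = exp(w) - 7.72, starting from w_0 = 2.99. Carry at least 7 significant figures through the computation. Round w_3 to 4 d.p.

2.0451

f'(w) = exp(w)
w_0 = 2.990000: f = 12.165682, f' = 19.885682 → w_1 = 2.990000 - (12.165682)/(19.885682) = 2.378219
w_1 = 2.378219: f = 3.065677, f' = 10.785677 → w_2 = 2.378219 - (3.065677)/(10.785677) = 2.093983
w_2 = 2.093983: f = 0.397182, f' = 8.117182 → w_3 = 2.093983 - (0.397182)/(8.117182) = 2.045052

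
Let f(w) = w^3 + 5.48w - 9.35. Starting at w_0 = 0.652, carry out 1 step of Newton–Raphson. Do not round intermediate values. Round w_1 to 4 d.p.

1.4662

Newton update: w ← w − f(w)/f'(w).
f'(w) = 3w^2 + 5.48
w_0 = 0.652000: f = -5.499872, f' = 6.755312 → w_1 = 0.652000 - (-5.499872)/(6.755312) = 1.466155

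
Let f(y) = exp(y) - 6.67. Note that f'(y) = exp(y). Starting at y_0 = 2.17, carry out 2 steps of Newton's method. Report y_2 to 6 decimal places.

y_0 = 2.170000: f = 2.088284, f' = 8.758284 → y_1 = 2.170000 - (2.088284)/(8.758284) = 1.931565
y_1 = 1.931565: f = 0.230299, f' = 6.900299 → y_2 = 1.931565 - (0.230299)/(6.900299) = 1.898190

1.898190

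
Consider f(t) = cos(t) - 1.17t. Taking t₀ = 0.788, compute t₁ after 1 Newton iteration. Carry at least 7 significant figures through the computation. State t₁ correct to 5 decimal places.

0.67267

f'(t) = -sin(t) - 1.17
t_0 = 0.788000: f = -0.216695, f' = -1.878944 → t_1 = 0.788000 - (-0.216695)/(-1.878944) = 0.672672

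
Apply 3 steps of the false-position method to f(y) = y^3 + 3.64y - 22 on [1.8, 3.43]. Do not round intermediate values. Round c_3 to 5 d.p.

2.35607

f(1.800000) = -9.616000, f(3.430000) = 30.838807
step 1: c = 2.187447, f(c) = -3.570930 < 0 → new bracket [2.187447, 3.430000]
step 2: c = 2.316395, f(c) = -1.139278 < 0 → new bracket [2.316395, 3.430000]
step 3: c = 2.356069, f(c) = -0.345225 < 0 → new bracket [2.356069, 3.430000]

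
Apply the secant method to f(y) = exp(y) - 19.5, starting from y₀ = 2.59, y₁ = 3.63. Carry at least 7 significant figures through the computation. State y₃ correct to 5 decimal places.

Secant update: y_(k+1) = y_k − f(y_k)·(y_k − y_(k-1))/(f(y_k) − f(y_(k-1))).
f(y_0) = -6.170228, f(y_1) = 18.212817
y_2 = 3.630000 - (18.212817)·(3.630000 - 2.590000)/(18.212817 - (-6.170228)) = 2.853176; f(y_2) = -2.157221
y_3 = 2.853176 - (-2.157221)·(2.853176 - 3.630000)/(-2.157221 - (18.212817)) = 2.935443; f(y_3) = -0.670154

2.93544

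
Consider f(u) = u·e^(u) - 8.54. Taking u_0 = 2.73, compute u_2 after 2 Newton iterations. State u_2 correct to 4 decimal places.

1.7820

f'(u) = (u + 1)·e^(u)
u_0 = 2.730000: f = 33.318782, f' = 57.191669 → u_1 = 2.730000 - (33.318782)/(57.191669) = 2.147419
u_1 = 2.147419: f = 9.847767, f' = 26.950496 → u_2 = 2.147419 - (9.847767)/(26.950496) = 1.782017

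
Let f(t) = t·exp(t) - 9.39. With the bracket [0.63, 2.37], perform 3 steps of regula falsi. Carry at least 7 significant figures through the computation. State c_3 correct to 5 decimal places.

1.62673

f(0.630000) = -8.207105, f(2.370000) = 15.962820
step 1: c = 1.220832, f(c) = -5.251372 < 0 → new bracket [1.220832, 2.370000]
step 2: c = 1.505298, f(c) = -2.607891 < 0 → new bracket [1.505298, 2.370000]
step 3: c = 1.626728, f(c) = -1.114506 < 0 → new bracket [1.626728, 2.370000]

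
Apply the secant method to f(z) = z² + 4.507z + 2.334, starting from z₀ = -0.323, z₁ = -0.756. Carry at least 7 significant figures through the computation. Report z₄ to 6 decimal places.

-0.596921

f(z_0) = 0.982568, f(z_1) = -0.501756
z_2 = -0.756000 - (-0.501756)·(-0.756000 - -0.323000)/(-0.501756 - (0.982568)) = -0.609630; f(z_2) = -0.041954
z_3 = -0.609630 - (-0.041954)·(-0.609630 - -0.756000)/(-0.041954 - (-0.501756)) = -0.596275; f(z_3) = 0.002133
z_4 = -0.596275 - (0.002133)·(-0.596275 - -0.609630)/(0.002133 - (-0.041954)) = -0.596921; f(z_4) = -0.000008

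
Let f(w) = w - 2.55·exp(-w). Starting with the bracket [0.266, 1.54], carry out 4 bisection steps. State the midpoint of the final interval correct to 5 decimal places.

f(0.266000) = -1.688420, f(1.540000) = 0.993328 (opposite signs)
step 1: m = 0.903000, f(m) = -0.130647 < 0 → root in [0.903000, 1.540000]
step 2: m = 1.221500, f(m) = 0.469791 > 0 → root in [0.903000, 1.221500]
step 3: m = 1.062250, f(m) = 0.180773 > 0 → root in [0.903000, 1.062250]
step 4: m = 0.982625, f(m) = 0.028091 > 0 → root in [0.903000, 0.982625]
Midpoint of [0.903000, 0.982625] = 0.942813

0.94281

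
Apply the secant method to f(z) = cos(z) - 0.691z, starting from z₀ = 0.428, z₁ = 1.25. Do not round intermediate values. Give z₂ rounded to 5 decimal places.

f(z_0) = 0.614050, f(z_1) = -0.548428
z_2 = 1.250000 - (-0.548428)·(1.250000 - 0.428000)/(-0.548428 - (0.614050)) = 0.862201; f(z_2) = 0.054987

0.86220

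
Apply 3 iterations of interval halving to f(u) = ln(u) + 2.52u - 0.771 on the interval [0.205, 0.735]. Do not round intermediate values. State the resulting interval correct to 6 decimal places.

[0.536250, 0.602500]

f(0.205000) = -1.839145, f(0.735000) = 0.773315 (opposite signs)
step 1: m = 0.470000, f(m) = -0.341623 < 0 → root in [0.470000, 0.735000]
step 2: m = 0.602500, f(m) = 0.240632 > 0 → root in [0.470000, 0.602500]
step 3: m = 0.536250, f(m) = -0.042805 < 0 → root in [0.536250, 0.602500]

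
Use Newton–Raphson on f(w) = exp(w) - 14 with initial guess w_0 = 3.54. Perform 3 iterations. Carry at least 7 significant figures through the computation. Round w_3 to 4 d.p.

2.6400

f'(w) = exp(w)
w_0 = 3.540000: f = 20.466919, f' = 34.466919 → w_1 = 3.540000 - (20.466919)/(34.466919) = 2.946187
w_1 = 2.946187: f = 5.033233, f' = 19.033233 → w_2 = 2.946187 - (5.033233)/(19.033233) = 2.681742
w_2 = 2.681742: f = 0.610524, f' = 14.610524 → w_3 = 2.681742 - (0.610524)/(14.610524) = 2.639955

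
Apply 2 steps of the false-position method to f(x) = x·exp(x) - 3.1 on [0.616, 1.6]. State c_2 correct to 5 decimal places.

f(0.616000) = -1.959472, f(1.600000) = 4.824852
step 1: c = 0.900202, f(c) = -0.885412 < 0 → new bracket [0.900202, 1.600000]
step 2: c = 1.008710, f(c) = -0.334054 < 0 → new bracket [1.008710, 1.600000]

1.00871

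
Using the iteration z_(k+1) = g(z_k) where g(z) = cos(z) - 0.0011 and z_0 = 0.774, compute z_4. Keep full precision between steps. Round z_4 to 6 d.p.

z_1 = g(0.774000) = 0.714020
z_2 = g(0.714020) = 0.754635
z_3 = g(0.754635) = 0.727422
z_4 = g(0.727422) = 0.745791

0.745791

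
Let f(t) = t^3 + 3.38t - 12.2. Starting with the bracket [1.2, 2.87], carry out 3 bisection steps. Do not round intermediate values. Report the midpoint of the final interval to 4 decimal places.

1.7219

f(1.200000) = -6.416000, f(2.870000) = 21.140503 (opposite signs)
step 1: m = 2.035000, f(m) = 3.105693 > 0 → root in [1.200000, 2.035000]
step 2: m = 1.617500, f(m) = -2.500975 < 0 → root in [1.617500, 2.035000]
step 3: m = 1.826250, f(m) = 0.063614 > 0 → root in [1.617500, 1.826250]
Midpoint of [1.617500, 1.826250] = 1.721875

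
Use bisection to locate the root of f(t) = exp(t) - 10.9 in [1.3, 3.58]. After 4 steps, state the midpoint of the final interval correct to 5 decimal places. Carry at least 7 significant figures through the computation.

2.36875

f(1.300000) = -7.230703, f(3.580000) = 24.973541 (opposite signs)
step 1: m = 2.440000, f(m) = 0.573041 > 0 → root in [1.300000, 2.440000]
step 2: m = 1.870000, f(m) = -4.411704 < 0 → root in [1.870000, 2.440000]
step 3: m = 2.155000, f(m) = -2.272110 < 0 → root in [2.155000, 2.440000]
step 4: m = 2.297500, f(m) = -0.950722 < 0 → root in [2.297500, 2.440000]
Midpoint of [2.297500, 2.440000] = 2.368750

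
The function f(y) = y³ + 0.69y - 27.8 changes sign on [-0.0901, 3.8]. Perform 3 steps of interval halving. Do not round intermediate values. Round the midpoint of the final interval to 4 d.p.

f(-0.090100) = -27.862900, f(3.800000) = 29.694000 (opposite signs)
step 1: m = 1.854950, f(m) = -20.137499 < 0 → root in [1.854950, 3.800000]
step 2: m = 2.827475, f(m) = -3.244469 < 0 → root in [2.827475, 3.800000]
step 3: m = 3.313737, f(m) = 10.874154 > 0 → root in [2.827475, 3.313737]
Midpoint of [2.827475, 3.313737] = 3.070606

3.0706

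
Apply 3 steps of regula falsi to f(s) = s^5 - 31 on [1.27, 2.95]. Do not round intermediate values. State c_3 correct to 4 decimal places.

f(1.270000) = -27.696163, f(2.950000) = 192.413843
step 1: c = 1.481392, f(c) = -23.865716 < 0 → new bracket [1.481392, 2.950000]
step 2: c = 1.643448, f(c) = -19.011081 < 0 → new bracket [1.643448, 2.950000]
step 3: c = 1.760932, f(c) = -14.067829 < 0 → new bracket [1.760932, 2.950000]

1.7609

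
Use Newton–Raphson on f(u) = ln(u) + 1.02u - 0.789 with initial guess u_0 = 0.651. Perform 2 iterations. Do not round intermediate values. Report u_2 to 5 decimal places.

Newton update: u ← u − f(u)/f'(u).
f'(u) = 1/u + 1.02
u_0 = 0.651000: f = -0.554226, f' = 2.556098 → u_1 = 0.651000 - (-0.554226)/(2.556098) = 0.867825
u_1 = 0.867825: f = -0.045584, f' = 2.172306 → u_2 = 0.867825 - (-0.045584)/(2.172306) = 0.888809

0.88881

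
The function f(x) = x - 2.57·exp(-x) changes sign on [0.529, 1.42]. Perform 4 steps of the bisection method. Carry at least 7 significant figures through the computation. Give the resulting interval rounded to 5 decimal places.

[0.91881, 0.97450]

f(0.529000) = -0.985228, f(1.420000) = 0.798795 (opposite signs)
step 1: m = 0.974500, f(m) = 0.004631 > 0 → root in [0.529000, 0.974500]
step 2: m = 0.751750, f(m) = -0.460109 < 0 → root in [0.751750, 0.974500]
step 3: m = 0.863125, f(m) = -0.221008 < 0 → root in [0.863125, 0.974500]
step 4: m = 0.918812, f(m) = -0.106598 < 0 → root in [0.918812, 0.974500]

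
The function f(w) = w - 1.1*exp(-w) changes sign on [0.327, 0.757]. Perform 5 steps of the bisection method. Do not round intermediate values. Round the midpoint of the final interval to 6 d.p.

f(0.327000) = -0.466192, f(0.757000) = 0.241021 (opposite signs)
step 1: m = 0.542000, f(m) = -0.097742 < 0 → root in [0.542000, 0.757000]
step 2: m = 0.649500, f(m) = 0.074962 > 0 → root in [0.542000, 0.649500]
step 3: m = 0.595750, f(m) = -0.010514 < 0 → root in [0.595750, 0.649500]
step 4: m = 0.622625, f(m) = 0.032437 > 0 → root in [0.595750, 0.622625]
step 5: m = 0.609187, f(m) = 0.011016 > 0 → root in [0.595750, 0.609187]
Midpoint of [0.595750, 0.609187] = 0.602469

0.602469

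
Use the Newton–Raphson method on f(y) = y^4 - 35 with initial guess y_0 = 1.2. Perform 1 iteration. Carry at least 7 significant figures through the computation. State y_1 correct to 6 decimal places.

5.963657

Newton update: y ← y − f(y)/f'(y).
f'(y) = 4y^3
y_0 = 1.200000: f = -32.926400, f' = 6.912000 → y_1 = 1.200000 - (-32.926400)/(6.912000) = 5.963657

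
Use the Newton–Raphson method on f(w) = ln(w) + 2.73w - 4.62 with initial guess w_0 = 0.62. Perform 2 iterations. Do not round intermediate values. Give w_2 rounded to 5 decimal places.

f'(w) = 1/w + 2.73
w_0 = 0.620000: f = -3.405436, f' = 4.342903 → w_1 = 0.620000 - (-3.405436)/(4.342903) = 1.404138
w_1 = 1.404138: f = -0.447279, f' = 3.442181 → w_2 = 1.404138 - (-0.447279)/(3.442181) = 1.534079

1.53408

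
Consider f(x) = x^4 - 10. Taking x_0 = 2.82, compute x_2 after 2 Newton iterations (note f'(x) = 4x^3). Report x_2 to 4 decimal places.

x_0 = 2.820000: f = 53.240666, f' = 89.703072 → x_1 = 2.820000 - (53.240666)/(89.703072) = 2.226479
x_1 = 2.226479: f = 14.573914, f' = 44.148479 → x_2 = 2.226479 - (14.573914)/(44.148479) = 1.896368

1.8964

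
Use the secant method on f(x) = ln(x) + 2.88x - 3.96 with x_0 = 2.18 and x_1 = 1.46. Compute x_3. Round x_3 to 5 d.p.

Secant update: x_(k+1) = x_k − f(x_k)·(x_k − x_(k-1))/(f(x_k) − f(x_(k-1))).
f(x_0) = 3.097725, f(x_1) = 0.623236
x_2 = 1.460000 - (0.623236)·(1.460000 - 2.180000)/(0.623236 - (3.097725)) = 1.278657; f(x_2) = -0.031656
x_3 = 1.278657 - (-0.031656)·(1.278657 - 1.460000)/(-0.031656 - (0.623236)) = 1.287423; f(x_3) = 0.000421

1.28742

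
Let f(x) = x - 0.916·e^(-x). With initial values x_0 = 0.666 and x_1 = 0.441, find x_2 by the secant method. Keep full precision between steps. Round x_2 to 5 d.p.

Secant update: x_(k+1) = x_k − f(x_k)·(x_k − x_(k-1))/(f(x_k) − f(x_(k-1))).
f(x_0) = 0.195396, f(x_1) = -0.148348
x_2 = 0.441000 - (-0.148348)·(0.441000 - 0.666000)/(-0.148348 - (0.195396)) = 0.538102; f(x_2) = 0.003291

0.53810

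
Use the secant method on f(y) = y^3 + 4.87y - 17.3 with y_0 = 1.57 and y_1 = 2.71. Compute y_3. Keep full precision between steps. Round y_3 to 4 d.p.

1.9509

f(y_0) = -5.784207, f(y_1) = 15.800211
y_2 = 2.710000 - (15.800211)·(2.710000 - 1.570000)/(15.800211 - (-5.784207)) = 1.875498; f(y_2) = -1.569275
y_3 = 1.875498 - (-1.569275)·(1.875498 - 2.710000)/(-1.569275 - (15.800211)) = 1.950892; f(y_3) = -0.374094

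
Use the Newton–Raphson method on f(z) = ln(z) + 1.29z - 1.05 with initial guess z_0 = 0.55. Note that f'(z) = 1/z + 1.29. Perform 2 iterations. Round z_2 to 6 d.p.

Newton update: z ← z − f(z)/f'(z).
z_0 = 0.550000: f = -0.938337, f' = 3.108182 → z_1 = 0.550000 - (-0.938337)/(3.108182) = 0.851893
z_1 = 0.851893: f = -0.111353, f' = 2.463857 → z_2 = 0.851893 - (-0.111353)/(2.463857) = 0.897087

0.897087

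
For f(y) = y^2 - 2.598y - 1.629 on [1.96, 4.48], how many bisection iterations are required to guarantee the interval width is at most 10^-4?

15

Initial width b − a = 4.48 − 1.96 = 2.520000.
After n steps the width is (b−a)/2^n; need (b−a)/2^n ≤ 10^-4.
So n ≥ log₂(2.520000/10^-4) = log₂(25200.0000) ≈ 14.6211.
Hence n = 15.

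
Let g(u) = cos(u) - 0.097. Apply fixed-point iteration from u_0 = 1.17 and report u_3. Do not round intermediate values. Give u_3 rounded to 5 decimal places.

0.55518

u_1 = g(1.170000) = 0.293152
u_2 = g(0.293152) = 0.860338
u_3 = g(0.860338) = 0.555181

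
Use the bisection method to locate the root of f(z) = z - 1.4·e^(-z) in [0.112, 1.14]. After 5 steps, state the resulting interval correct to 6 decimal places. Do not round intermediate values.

[0.690250, 0.722375]

f(0.112000) = -1.139662, f(1.140000) = 0.692253 (opposite signs)
step 1: m = 0.626000, f(m) = -0.122617 < 0 → root in [0.626000, 1.140000]
step 2: m = 0.883000, f(m) = 0.304043 > 0 → root in [0.626000, 0.883000]
step 3: m = 0.754500, f(m) = 0.096156 > 0 → root in [0.626000, 0.754500]
step 4: m = 0.690250, f(m) = -0.011781 < 0 → root in [0.690250, 0.754500]
step 5: m = 0.722375, f(m) = 0.042538 > 0 → root in [0.690250, 0.722375]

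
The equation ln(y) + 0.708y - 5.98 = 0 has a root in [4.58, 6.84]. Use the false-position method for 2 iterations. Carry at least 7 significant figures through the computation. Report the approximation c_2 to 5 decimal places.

5.93229

f(4.580000) = -1.215661, f(6.840000) = 0.785508
step 1: c = 5.952895, f(c) = 0.018527 > 0 → new bracket [4.580000, 5.952895]
step 2: c = 5.932285, f(c) = 0.000468 > 0 → new bracket [4.580000, 5.932285]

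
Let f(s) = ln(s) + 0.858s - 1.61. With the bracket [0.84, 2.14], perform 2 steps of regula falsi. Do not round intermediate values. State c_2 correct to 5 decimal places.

f(0.840000) = -1.063633, f(2.140000) = 0.986926
step 1: c = 1.514315, f(c) = 0.104246 > 0 → new bracket [0.840000, 1.514315]
step 2: c = 1.454125, f(c) = 0.012044 > 0 → new bracket [0.840000, 1.454125]

1.45413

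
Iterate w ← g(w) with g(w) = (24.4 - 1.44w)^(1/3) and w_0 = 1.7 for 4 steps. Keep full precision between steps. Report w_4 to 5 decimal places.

2.73512

w_1 = g(1.700000) = 2.800000
w_2 = g(2.800000) = 2.730965
w_3 = g(2.730965) = 2.735401
w_4 = g(2.735401) = 2.735116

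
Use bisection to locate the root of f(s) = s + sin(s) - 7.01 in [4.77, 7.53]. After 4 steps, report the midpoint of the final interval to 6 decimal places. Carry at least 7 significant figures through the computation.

6.581250

f(4.770000) = -3.238341, f(7.530000) = 1.467975 (opposite signs)
step 1: m = 6.150000, f(m) = -0.992792 < 0 → root in [6.150000, 7.530000]
step 2: m = 6.840000, f(m) = 0.358485 > 0 → root in [6.150000, 6.840000]
step 3: m = 6.495000, f(m) = -0.304766 < 0 → root in [6.495000, 6.840000]
step 4: m = 6.667500, f(m) = 0.032424 > 0 → root in [6.495000, 6.667500]
Midpoint of [6.495000, 6.667500] = 6.581250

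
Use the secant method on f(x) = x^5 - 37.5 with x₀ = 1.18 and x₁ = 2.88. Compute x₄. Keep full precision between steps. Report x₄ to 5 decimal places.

f(x_0) = -35.212242, f(x_1) = 160.635566
x_2 = 2.880000 - (160.635566)·(2.880000 - 1.180000)/(160.635566 - (-35.212242)) = 1.485650; f(x_2) = -30.262609
x_3 = 1.485650 - (-30.262609)·(1.485650 - 2.880000)/(-30.262609 - (160.635566)) = 1.706693; f(x_3) = -23.019738
x_4 = 1.706693 - (-23.019738)·(1.706693 - 1.485650)/(-23.019738 - (-30.262609)) = 2.409225; f(x_4) = 43.668289

2.40922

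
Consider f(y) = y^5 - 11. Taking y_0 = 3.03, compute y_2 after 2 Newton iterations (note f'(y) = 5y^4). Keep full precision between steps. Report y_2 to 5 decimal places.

2.02113

y_0 = 3.030000: f = 244.395442, f' = 421.444624 → y_1 = 3.030000 - (244.395442)/(421.444624) = 2.450101
y_1 = 2.450101: f = 77.291658, f' = 180.179651 → y_2 = 2.450101 - (77.291658)/(180.179651) = 2.021131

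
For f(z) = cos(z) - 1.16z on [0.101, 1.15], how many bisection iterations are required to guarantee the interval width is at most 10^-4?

Initial width b − a = 1.15 − 0.101 = 1.049000.
After n steps the width is (b−a)/2^n; need (b−a)/2^n ≤ 10^-4.
So n ≥ log₂(1.049000/10^-4) = log₂(10490.0000) ≈ 13.3567.
Hence n = 14.

14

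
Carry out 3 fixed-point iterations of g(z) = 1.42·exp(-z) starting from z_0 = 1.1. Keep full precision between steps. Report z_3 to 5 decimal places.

z_1 = g(1.100000) = 0.472677
z_2 = g(0.472677) = 0.885131
z_3 = g(0.885131) = 0.585978

0.58598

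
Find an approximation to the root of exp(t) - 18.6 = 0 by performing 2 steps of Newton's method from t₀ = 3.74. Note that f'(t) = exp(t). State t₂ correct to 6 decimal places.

t_0 = 3.740000: f = 23.497990, f' = 42.097990 → t_1 = 3.740000 - (23.497990)/(42.097990) = 3.181826
t_1 = 3.181826: f = 5.490711, f' = 24.090711 → t_2 = 3.181826 - (5.490711)/(24.090711) = 2.953908

2.953908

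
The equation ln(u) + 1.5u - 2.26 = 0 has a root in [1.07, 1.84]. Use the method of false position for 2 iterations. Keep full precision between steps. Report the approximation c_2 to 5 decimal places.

1.32159

f(1.070000) = -0.587341, f(1.840000) = 1.109766
step 1: c = 1.336485, f(c) = 0.034770 > 0 → new bracket [1.070000, 1.336485]
step 2: c = 1.321591, f(c) = 0.001222 > 0 → new bracket [1.070000, 1.321591]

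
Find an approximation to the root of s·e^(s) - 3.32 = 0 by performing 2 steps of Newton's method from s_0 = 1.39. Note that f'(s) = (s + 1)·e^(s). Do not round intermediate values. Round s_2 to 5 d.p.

Newton update: s ← s − f(s)/f'(s).
s_0 = 1.390000: f = 2.260642, f' = 9.595492 → s_1 = 1.390000 - (2.260642)/(9.595492) = 1.154406
s_1 = 1.154406: f = 0.341935, f' = 6.834073 → s_2 = 1.154406 - (0.341935)/(6.834073) = 1.104372

1.10437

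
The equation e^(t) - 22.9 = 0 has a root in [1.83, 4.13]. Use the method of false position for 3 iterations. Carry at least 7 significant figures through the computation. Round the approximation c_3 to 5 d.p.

f(1.830000) = -16.666113, f(4.130000) = 39.277923
step 1: c = 2.515186, f(c) = -10.531093 < 0 → new bracket [2.515186, 4.130000]
step 2: c = 2.856605, f(c) = -5.497653 < 0 → new bracket [2.856605, 4.130000]
step 3: c = 3.012956, f(c) = -2.552550 < 0 → new bracket [3.012956, 4.130000]

3.01296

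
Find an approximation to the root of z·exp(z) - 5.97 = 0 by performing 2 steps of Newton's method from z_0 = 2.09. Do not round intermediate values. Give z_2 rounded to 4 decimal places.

f'(z) = (z + 1)·exp(z)
z_0 = 2.090000: f = 10.927473, f' = 24.982388 → z_1 = 2.090000 - (10.927473)/(24.982388) = 1.652593
z_1 = 1.652593: f = 2.657359, f' = 13.847858 → z_2 = 1.652593 - (2.657359)/(13.847858) = 1.460696

1.4607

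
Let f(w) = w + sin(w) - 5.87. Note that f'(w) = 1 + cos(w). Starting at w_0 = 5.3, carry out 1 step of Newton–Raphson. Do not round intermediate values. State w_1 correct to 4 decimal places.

w_0 = 5.300000: f = -1.402267, f' = 1.554374 → w_1 = 5.300000 - (-1.402267)/(1.554374) = 6.202143

6.2021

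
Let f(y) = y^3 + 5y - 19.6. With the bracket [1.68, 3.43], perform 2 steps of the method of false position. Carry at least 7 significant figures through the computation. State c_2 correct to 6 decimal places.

False-position update: c = (a·f(b) − b·f(a))/(f(b) − f(a)); replace the endpoint whose sign matches f(c).
f(1.680000) = -6.458368, f(3.430000) = 37.903607
step 1: c = 1.934771, f(c) = -2.683642 < 0 → new bracket [1.934771, 3.430000]
step 2: c = 2.033636, f(c) = -1.021362 < 0 → new bracket [2.033636, 3.430000]

2.033636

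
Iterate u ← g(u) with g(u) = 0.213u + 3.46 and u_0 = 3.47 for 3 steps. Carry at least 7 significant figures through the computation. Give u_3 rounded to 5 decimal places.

u_1 = g(3.470000) = 4.199110
u_2 = g(4.199110) = 4.354410
u_3 = g(4.354410) = 4.387489

4.38749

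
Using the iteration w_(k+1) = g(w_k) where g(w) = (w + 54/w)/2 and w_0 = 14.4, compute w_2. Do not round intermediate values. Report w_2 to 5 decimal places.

7.51271

w_1 = g(14.400000) = 9.075000
w_2 = g(9.075000) = 7.512707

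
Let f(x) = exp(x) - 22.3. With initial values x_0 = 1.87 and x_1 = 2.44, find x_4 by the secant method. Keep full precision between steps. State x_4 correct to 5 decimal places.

3.05471

f(x_0) = -15.811704, f(x_1) = -10.826959
x_2 = 2.440000 - (-10.826959)·(2.440000 - 1.870000)/(-10.826959 - (-15.811704)) = 3.678051; f(x_2) = 17.269191
x_3 = 3.678051 - (17.269191)·(3.678051 - 2.440000)/(17.269191 - (-10.826959)) = 2.917088; f(x_3) = -3.812633
x_4 = 2.917088 - (-3.812633)·(2.917088 - 3.678051)/(-3.812633 - (17.269191)) = 3.054707; f(x_4) = -1.085025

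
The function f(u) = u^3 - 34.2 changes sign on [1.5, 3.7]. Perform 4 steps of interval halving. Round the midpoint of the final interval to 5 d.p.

3.21875

f(1.500000) = -30.825000, f(3.700000) = 16.453000 (opposite signs)
step 1: m = 2.600000, f(m) = -16.624000 < 0 → root in [2.600000, 3.700000]
step 2: m = 3.150000, f(m) = -2.944125 < 0 → root in [3.150000, 3.700000]
step 3: m = 3.425000, f(m) = 5.977391 > 0 → root in [3.150000, 3.425000]
step 4: m = 3.287500, f(m) = 1.330170 > 0 → root in [3.150000, 3.287500]
Midpoint of [3.150000, 3.287500] = 3.218750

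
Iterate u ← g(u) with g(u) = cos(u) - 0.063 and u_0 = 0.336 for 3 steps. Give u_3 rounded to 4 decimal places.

0.7771

u_1 = g(0.336000) = 0.881081
u_2 = g(0.881081) = 0.573318
u_3 = g(0.573318) = 0.777106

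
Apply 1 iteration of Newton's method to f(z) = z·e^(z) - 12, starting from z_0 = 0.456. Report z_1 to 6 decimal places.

5.366554

Newton update: z ← z − f(z)/f'(z).
f'(z) = (z + 1)·e^(z)
z_0 = 0.456000: f = -11.280546, f' = 2.297205 → z_1 = 0.456000 - (-11.280546)/(2.297205) = 5.366554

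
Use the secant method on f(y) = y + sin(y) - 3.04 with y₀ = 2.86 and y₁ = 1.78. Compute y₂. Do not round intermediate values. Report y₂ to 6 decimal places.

f(y_0) = 0.097886, f(y_1) = -0.281803
y_2 = 1.780000 - (-0.281803)·(1.780000 - 2.860000)/(-0.281803 - (0.097886)) = 2.581570; f(y_2) = 0.072775

2.581570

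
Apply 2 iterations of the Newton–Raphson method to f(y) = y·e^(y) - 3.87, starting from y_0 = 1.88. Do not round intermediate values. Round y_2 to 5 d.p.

f'(y) = (y + 1)·e^(y)
y_0 = 1.880000: f = 8.450589, f' = 18.874094 → y_1 = 1.880000 - (8.450589)/(18.874094) = 1.432265
y_1 = 1.432265: f = 2.128578, f' = 10.186753 → y_2 = 1.432265 - (2.128578)/(10.186753) = 1.223310

1.22331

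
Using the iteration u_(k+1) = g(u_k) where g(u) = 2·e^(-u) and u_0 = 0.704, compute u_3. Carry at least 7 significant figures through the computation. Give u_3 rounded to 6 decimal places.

0.950662

u_1 = g(0.704000) = 0.989206
u_2 = g(0.989206) = 0.743744
u_3 = g(0.743744) = 0.950662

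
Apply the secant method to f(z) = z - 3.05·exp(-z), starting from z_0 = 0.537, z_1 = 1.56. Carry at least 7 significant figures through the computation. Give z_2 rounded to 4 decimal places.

1.1257

f(z_0) = -1.245722, f(z_1) = 0.919085
z_2 = 1.560000 - (0.919085)·(1.560000 - 0.537000)/(0.919085 - (-1.245722)) = 1.125678; f(z_2) = 0.136159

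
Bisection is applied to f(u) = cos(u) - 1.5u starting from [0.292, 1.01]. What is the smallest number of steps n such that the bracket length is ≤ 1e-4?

Initial width b − a = 1.01 − 0.292 = 0.718000.
After n steps the width is (b−a)/2^n; need (b−a)/2^n ≤ 1e-4.
So n ≥ log₂(0.718000/1e-4) = log₂(7180.0000) ≈ 12.8098.
Hence n = 13.

13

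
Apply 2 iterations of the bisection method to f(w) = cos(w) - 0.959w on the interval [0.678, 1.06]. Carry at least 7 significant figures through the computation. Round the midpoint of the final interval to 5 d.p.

f(0.678000) = 0.128627, f(1.060000) = -0.527668 (opposite signs)
step 1: m = 0.869000, f(m) = -0.187780 < 0 → root in [0.678000, 0.869000]
step 2: m = 0.773500, f(m) = -0.026317 < 0 → root in [0.678000, 0.773500]
Midpoint of [0.678000, 0.773500] = 0.725750

0.72575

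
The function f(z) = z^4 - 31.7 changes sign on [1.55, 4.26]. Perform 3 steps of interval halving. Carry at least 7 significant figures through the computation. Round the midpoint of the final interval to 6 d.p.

2.396875

f(1.550000) = -25.927994, f(4.260000) = 297.635386 (opposite signs)
step 1: m = 2.905000, f(m) = 39.517143 > 0 → root in [1.550000, 2.905000]
step 2: m = 2.227500, f(m) = -7.080975 < 0 → root in [2.227500, 2.905000]
step 3: m = 2.566250, f(m) = 11.670642 > 0 → root in [2.227500, 2.566250]
Midpoint of [2.227500, 2.566250] = 2.396875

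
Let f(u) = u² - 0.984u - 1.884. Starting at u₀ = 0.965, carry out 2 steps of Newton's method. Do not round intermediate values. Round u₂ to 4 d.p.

Newton update: u ← u − f(u)/f'(u).
f'(u) = 2u - 0.984
u_0 = 0.965000: f = -1.902335, f' = 0.946000 → u_1 = 0.965000 - (-1.902335)/(0.946000) = 2.975925
u_1 = 2.975925: f = 4.043819, f' = 4.967850 → u_2 = 2.975925 - (4.043819)/(4.967850) = 2.161927

2.1619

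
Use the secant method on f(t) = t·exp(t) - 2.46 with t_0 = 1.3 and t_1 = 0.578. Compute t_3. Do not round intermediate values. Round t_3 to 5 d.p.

0.98239

f(t_0) = 2.310086, f(t_1) = -1.429732
t_2 = 0.578000 - (-1.429732)·(0.578000 - 1.300000)/(-1.429732 - (2.310086)) = 0.854021; f(t_2) = -0.453844
t_3 = 0.854021 - (-0.453844)·(0.854021 - 0.578000)/(-0.453844 - (-1.429732)) = 0.982386; f(t_3) = 0.163777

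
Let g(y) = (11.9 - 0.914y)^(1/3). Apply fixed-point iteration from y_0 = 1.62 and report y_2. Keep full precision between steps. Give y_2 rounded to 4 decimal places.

y_1 = g(1.620000) = 2.184137
y_2 = g(2.184137) = 2.147497

2.1475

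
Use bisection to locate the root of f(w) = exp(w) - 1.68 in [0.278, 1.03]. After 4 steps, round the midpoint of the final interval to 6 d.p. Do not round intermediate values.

0.536500

f(0.278000) = -0.359514, f(1.030000) = 1.121066 (opposite signs)
step 1: m = 0.654000, f(m) = 0.243218 > 0 → root in [0.278000, 0.654000]
step 2: m = 0.466000, f(m) = -0.086393 < 0 → root in [0.466000, 0.654000]
step 3: m = 0.560000, f(m) = 0.070673 > 0 → root in [0.466000, 0.560000]
step 4: m = 0.513000, f(m) = -0.009705 < 0 → root in [0.513000, 0.560000]
Midpoint of [0.513000, 0.560000] = 0.536500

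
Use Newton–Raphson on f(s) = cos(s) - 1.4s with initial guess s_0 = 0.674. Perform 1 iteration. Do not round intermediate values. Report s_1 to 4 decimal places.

Newton update: s ← s − f(s)/f'(s).
f'(s) = -sin(s) - 1.4
s_0 = 0.674000: f = -0.162269, f' = -2.024116 → s_1 = 0.674000 - (-0.162269)/(-2.024116) = 0.593832

0.5938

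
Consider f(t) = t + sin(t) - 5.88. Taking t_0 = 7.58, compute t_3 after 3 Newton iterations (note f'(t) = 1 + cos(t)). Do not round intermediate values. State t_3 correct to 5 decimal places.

t_0 = 7.580000: f = 2.662701, f' = 1.270567 → t_1 = 7.580000 - (2.662701)/(1.270567) = 5.484320
t_1 = 5.484320: f = -1.112245, f' = 1.697520 → t_2 = 5.484320 - (-1.112245)/(1.697520) = 6.139538
t_2 = 6.139538: f = 0.116383, f' = 1.989700 → t_3 = 6.139538 - (0.116383)/(1.989700) = 6.081045

6.08104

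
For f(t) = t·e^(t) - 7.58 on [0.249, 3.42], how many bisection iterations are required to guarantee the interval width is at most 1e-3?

Initial width b − a = 3.42 − 0.249 = 3.171000.
After n steps the width is (b−a)/2^n; need (b−a)/2^n ≤ 1e-3.
So n ≥ log₂(3.171000/1e-3) = log₂(3171.0000) ≈ 11.6307.
Hence n = 12.

12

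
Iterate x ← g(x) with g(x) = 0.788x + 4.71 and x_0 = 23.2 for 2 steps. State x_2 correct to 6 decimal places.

x_1 = g(23.200000) = 22.991600
x_2 = g(22.991600) = 22.827381

22.827381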